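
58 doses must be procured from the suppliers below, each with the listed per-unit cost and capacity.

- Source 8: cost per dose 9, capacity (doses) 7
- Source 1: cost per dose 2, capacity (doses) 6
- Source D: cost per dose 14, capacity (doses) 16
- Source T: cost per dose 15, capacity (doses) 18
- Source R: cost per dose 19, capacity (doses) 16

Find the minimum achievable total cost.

Cheapest first:
Take 6 from Source 1 at 2 → need 52 more.
Take 7 from Source 8 at 9 → need 45 more.
Take 16 from Source D at 14 → need 29 more.
Source T (15): use full 18 → 11 doses to go.
Take 11 from Source R at 19 to finish.
Cost = 6×2 + 7×9 + 16×14 + 18×15 + 11×19 = 778.

778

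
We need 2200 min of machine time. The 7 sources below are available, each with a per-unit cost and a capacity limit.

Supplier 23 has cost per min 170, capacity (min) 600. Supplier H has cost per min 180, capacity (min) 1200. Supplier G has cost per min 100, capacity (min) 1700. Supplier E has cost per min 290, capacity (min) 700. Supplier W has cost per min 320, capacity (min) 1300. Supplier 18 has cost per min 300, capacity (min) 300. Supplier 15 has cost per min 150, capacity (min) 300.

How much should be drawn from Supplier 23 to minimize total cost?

Use sources in increasing cost order.
Supplier G (100): use full 1700 — 500 min to go.
Supplier 15 at 150: take all 300 min — 200 still needed.
Supplier 23 at 170: take 200 of its 600 — requirement met.
Supplier H, Supplier E, Supplier 18, Supplier W: unused.

200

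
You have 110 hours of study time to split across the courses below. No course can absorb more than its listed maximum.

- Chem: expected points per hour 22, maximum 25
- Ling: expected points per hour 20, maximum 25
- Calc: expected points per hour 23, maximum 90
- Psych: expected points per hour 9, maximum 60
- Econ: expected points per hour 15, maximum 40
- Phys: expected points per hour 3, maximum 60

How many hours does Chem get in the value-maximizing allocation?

Highest expected points per hour first: Calc 23 > Chem 22 > Ling 20 > Econ 15 > Psych 9 > Phys 3.
Calc: +90 to 90 (cap) ; 20 left.
Only 20 left; Chem takes them to reach 20.

20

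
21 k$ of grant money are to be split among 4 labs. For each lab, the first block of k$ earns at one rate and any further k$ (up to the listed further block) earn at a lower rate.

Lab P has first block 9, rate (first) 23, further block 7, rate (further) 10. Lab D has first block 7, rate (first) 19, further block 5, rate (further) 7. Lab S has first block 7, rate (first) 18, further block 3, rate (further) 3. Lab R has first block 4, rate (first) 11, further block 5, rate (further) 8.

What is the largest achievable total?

430

Treat each block as its own option and order by rate: Lab P/T1 23 > Lab D/T1 19 > Lab S/T1 18 > Lab R/T1 11 > Lab P/T2 10 > Lab R/T2 8 > Lab D/T2 7 > Lab S/T2 3.
Lab P/T1 (23): +9 — 12 left.
Fill Lab D T1 block (7 at 19) — 5 left.
Lab S/T1: +5 of 7 at 18; pool empty.
Total = 23×9 + 19×7 + 18×5 = 430.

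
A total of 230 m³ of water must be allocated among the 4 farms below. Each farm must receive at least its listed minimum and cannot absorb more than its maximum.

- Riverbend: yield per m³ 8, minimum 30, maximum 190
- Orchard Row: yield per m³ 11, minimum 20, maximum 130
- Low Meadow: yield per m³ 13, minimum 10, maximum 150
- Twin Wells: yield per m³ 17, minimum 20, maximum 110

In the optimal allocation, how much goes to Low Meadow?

Meeting every minimum uses 30+20+10+20 = 80 m³, leaving 150.
Highest yield per m³ first: Twin Wells 17 > Low Meadow 13 > Orchard Row 11 > Riverbend 8.
Twin Wells: +90 to 110 (cap) ; 60 left.
Only 60 left; Low Meadow takes them to reach 70.

70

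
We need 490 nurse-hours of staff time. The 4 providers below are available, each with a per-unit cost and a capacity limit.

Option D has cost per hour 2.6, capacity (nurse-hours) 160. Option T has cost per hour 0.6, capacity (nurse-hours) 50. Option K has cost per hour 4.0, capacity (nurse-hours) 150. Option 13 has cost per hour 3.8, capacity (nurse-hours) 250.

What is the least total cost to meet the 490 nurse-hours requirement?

1516

Cheapest first:
Take 50 from Option T at 0.6 → need 440 more.
Option D (2.6): use full 160 → 280 nurse-hours to go.
Option 13 (3.8): use full 250 → 30 nurse-hours to go.
Option K at 4.0: take 30 of its 150 → requirement met.
Cost = 50×0.6 + 160×2.6 + 250×3.8 + 30×4.0 = 1516.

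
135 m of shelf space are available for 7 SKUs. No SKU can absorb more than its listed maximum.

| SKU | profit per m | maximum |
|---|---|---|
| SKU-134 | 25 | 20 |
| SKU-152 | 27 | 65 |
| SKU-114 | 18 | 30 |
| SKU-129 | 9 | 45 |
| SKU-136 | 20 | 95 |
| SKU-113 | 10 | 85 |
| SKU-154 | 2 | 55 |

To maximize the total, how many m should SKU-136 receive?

Order the SKUs by profit per m: SKU-152 27 > SKU-134 25 > SKU-136 20 > SKU-114 18 > SKU-113 10 > SKU-129 9 > SKU-154 2.
SKU-152: +65 to 65 (cap) ; 70 left.
SKU-134 takes 20 to reach its cap of 20 ; 50 left.
Only 50 left; SKU-136 takes them to reach 50.

50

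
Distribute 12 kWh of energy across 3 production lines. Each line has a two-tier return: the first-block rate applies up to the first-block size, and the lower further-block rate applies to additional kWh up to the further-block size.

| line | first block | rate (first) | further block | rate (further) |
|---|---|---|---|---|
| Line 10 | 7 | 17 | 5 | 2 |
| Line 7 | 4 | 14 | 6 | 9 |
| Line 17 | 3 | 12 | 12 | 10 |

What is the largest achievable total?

187

Rank every tier by rate: Line 10/first 17 > Line 7/first 14 > Line 17/first 12 > Line 17/second 10 > Line 7/second 9 > Line 10/second 2.
Fill Line 10 first block (7 at 17) → 5 left.
Fill Line 7 first block (4 at 14) → 1 left.
Line 17/first: +1 of 3 at 12; pool empty.
Total = 17×7 + 14×4 + 12×1 = 187.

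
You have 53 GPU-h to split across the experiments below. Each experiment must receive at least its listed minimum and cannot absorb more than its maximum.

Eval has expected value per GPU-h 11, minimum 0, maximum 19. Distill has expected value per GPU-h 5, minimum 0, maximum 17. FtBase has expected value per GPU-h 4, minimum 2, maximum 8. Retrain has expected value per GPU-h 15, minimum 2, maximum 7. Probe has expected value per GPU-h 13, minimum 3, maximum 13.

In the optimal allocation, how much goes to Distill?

12

Meeting every minimum uses 0+0+2+2+3 = 7 GPU-h, leaving 46.
Order the experiments by expected value per GPU-h: Retrain 15 > Probe 13 > Eval 11 > Distill 5 > FtBase 4.
Give Retrain 5 more to hit its cap of 7 — 41 left.
Probe takes 10 more to reach its cap of 13 — 31 left.
Eval takes 19 more to reach its cap of 19 — 12 left.
Distill: +12 (room for 17) → 12. Pool exhausted.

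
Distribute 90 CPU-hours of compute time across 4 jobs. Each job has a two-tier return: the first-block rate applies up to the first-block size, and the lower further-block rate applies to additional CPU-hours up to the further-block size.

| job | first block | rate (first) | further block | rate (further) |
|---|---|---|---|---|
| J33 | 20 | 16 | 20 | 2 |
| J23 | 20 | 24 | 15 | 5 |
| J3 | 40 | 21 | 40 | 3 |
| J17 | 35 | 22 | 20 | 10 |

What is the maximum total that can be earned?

Order all 8 blocks by rate: J23/tier1 24 > J17/tier1 22 > J3/tier1 21 > J33/tier1 16 > J17/tier2 10 > J23/tier2 5 > J3/tier2 3 > J33/tier2 2.
J23/tier1 (24): +20 ; 70 left.
J17 tier1 at 22: fill all 35 ; 35 left.
J3 tier1 at 21: only 35 left, fill 35.
Total = 24×20 + 22×35 + 21×35 = 1985.

1985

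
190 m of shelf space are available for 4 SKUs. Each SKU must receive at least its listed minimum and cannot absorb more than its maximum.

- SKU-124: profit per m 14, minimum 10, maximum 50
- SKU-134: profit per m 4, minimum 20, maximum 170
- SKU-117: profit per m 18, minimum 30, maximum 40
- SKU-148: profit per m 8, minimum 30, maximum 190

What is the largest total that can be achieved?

Meeting every minimum uses 10+20+30+30 = 90 m, leaving 100.
Highest profit per m first: SKU-117 18 > SKU-124 14 > SKU-148 8 > SKU-134 4.
SKU-117: +10 to 40 (cap) → 90 left.
SKU-124 takes 40 more to reach its cap of 50 → 50 left.
SKU-148: +50 (room for 160) → 80. Pool exhausted.
Total = 14×50 + 4×20 + 18×40 + 8×80 = 2140.

2140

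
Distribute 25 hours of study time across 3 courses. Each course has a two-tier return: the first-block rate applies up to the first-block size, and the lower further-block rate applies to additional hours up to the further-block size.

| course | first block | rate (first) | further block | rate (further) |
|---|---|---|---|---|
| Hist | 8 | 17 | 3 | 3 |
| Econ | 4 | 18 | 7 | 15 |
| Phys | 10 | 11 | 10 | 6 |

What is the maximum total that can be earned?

379

Order all 6 blocks by rate: Econ/T1 18 > Hist/T1 17 > Econ/T2 15 > Phys/T1 11 > Phys/T2 6 > Hist/T2 3.
Econ/T1 (18): +4 → 21 left.
Hist/T1 (17): +8 → 13 left.
Fill Econ T2 block (7 at 15) → 6 left.
6 remain; put them into Phys T1 at 11.
Total = 18×4 + 17×8 + 15×7 + 11×6 = 379.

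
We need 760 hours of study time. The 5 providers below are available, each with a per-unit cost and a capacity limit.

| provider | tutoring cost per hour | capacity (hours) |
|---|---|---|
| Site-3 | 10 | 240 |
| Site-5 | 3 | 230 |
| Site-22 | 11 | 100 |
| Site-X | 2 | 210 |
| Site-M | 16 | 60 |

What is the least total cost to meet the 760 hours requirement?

Use providers in increasing cost order.
Take 210 from Site-X at 2 ; need 550 more.
Take 230 from Site-5 at 3 ; need 320 more.
Site-3 (10): use full 240 ; 80 hours to go.
Take 80 from Site-22 at 11 to finish.
Site-M: unused.
Cost = 210×2 + 230×3 + 240×10 + 80×11 = 4390.

4390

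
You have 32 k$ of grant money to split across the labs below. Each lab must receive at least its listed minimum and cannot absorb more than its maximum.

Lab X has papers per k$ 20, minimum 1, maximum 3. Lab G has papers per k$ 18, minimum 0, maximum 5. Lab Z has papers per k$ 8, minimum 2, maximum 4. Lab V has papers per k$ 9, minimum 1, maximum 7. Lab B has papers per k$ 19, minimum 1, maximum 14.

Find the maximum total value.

Meeting every minimum uses 1+0+2+1+1 = 5 k$, leaving 27.
Order the labs by papers per k$: Lab X 20 > Lab B 19 > Lab G 18 > Lab V 9 > Lab Z 8.
Lab X: +2 to 3 (cap) → 25 left.
Lab B takes 13 more to reach its cap of 14 → 12 left.
Lab G takes 5 more to reach its cap of 5 → 7 left.
Lab V takes 6 more to reach its cap of 7 → 1 left.
Lab Z: +1 (room for 2) → 3. Pool exhausted.
Total = 20×3 + 18×5 + 8×3 + 9×7 + 19×14 = 503.

503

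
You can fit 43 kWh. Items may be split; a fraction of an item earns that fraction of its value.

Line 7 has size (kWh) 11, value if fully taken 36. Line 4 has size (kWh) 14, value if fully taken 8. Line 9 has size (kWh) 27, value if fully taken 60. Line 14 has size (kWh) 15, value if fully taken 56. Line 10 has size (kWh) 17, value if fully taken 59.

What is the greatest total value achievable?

151

Best value per unit of size first: Line 14 56/15≈3.73, Line 10 59/17≈3.47, Line 7 36/11≈3.27, Line 9 60/27≈2.22, Line 4 8/14≈0.571.
Line 14: take in full, 15 kWh for value 56 ; 28 left.
Take all of Line 10 (17 kWh, value 59) ; 11 kWh left.
Take all of Line 7 (11 kWh, value 36) ; 0 kWh left.
Total value = 151.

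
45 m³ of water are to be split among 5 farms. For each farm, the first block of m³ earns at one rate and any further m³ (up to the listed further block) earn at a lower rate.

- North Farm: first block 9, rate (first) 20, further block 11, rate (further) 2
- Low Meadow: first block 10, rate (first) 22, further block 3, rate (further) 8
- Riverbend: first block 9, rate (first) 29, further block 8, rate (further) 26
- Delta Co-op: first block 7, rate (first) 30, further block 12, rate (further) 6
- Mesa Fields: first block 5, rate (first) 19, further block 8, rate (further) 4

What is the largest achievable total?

1117

Rank every tier by rate: Delta Co-op/T1 30 > Riverbend/T1 29 > Riverbend/T2 26 > Low Meadow/T1 22 > North Farm/T1 20 > Mesa Fields/T1 19 > Low Meadow/T2 8 > Delta Co-op/T2 6 > Mesa Fields/T2 4 > North Farm/T2 2.
Fill Delta Co-op T1 block (7 at 30) ; 38 left.
Fill Riverbend T1 block (9 at 29) ; 29 left.
Riverbend/T2 (26): +8 ; 21 left.
Low Meadow T1 at 22: fill all 10 ; 11 left.
Fill North Farm T1 block (9 at 20) ; 2 left.
Mesa Fields/T1: +2 of 5 at 19; pool empty.
Total = 30×7 + 29×9 + 26×8 + 22×10 + 20×9 + 19×2 = 1117.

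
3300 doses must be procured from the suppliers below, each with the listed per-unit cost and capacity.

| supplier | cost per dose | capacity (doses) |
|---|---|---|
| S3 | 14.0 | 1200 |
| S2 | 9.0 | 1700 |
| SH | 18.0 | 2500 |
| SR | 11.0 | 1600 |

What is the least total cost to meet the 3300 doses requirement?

Cheapest first:
S2 at 9.0: take all 1700 doses — 1600 still needed.
SR at 11.0: take all 1600 doses — 0 still needed.
S3, SH: unused.
Cost = 1700×9.0 + 1600×11.0 = 32900.

32900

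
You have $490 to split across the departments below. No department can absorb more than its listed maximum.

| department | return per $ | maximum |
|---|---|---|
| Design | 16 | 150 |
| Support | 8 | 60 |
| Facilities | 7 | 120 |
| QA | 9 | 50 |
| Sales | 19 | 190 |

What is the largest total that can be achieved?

Highest return per $ first: Sales 19 > Design 16 > QA 9 > Support 8 > Facilities 7.
Sales: +190 to 190 (cap) ; 300 left.
Design takes 150 to reach its cap of 150 ; 150 left.
Give QA 50 to hit its cap of 50 ; 100 left.
Give Support 60 to hit its cap of 60 ; 40 left.
Only 40 left; Facilities takes them to reach 40.
Total = 16×150 + 8×60 + 7×40 + 9×50 + 19×190 = 7220.

7220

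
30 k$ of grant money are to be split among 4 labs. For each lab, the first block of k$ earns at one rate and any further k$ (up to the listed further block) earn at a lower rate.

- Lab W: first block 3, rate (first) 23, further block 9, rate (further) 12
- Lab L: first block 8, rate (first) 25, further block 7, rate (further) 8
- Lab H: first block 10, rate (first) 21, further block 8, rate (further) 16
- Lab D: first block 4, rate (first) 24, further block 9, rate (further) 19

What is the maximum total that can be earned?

Order all 8 blocks by rate: Lab L/T1 25 > Lab D/T1 24 > Lab W/T1 23 > Lab H/T1 21 > Lab D/T2 19 > Lab H/T2 16 > Lab W/T2 12 > Lab L/T2 8.
Lab L/T1 (25): +8 ; 22 left.
Lab D/T1 (24): +4 ; 18 left.
Lab W/T1 (23): +3 ; 15 left.
Lab H T1 at 21: fill all 10 ; 5 left.
5 remain; put them into Lab D T2 at 19.
Total = 25×8 + 24×4 + 23×3 + 21×10 + 19×5 = 670.

670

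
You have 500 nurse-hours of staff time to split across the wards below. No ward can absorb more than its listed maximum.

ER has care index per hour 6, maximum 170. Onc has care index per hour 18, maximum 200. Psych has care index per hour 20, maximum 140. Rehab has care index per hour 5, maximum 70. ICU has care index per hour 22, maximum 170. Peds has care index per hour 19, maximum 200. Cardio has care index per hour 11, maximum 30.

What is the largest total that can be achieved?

10150

Order the wards by care index per hour: ICU 22 > Psych 20 > Peds 19 > Onc 18 > Cardio 11 > ER 6 > Rehab 5.
Give ICU 170 to hit its cap of 170 ; 330 left.
Psych: +140 to 140 (cap) ; 190 left.
Only 190 left; Peds takes them to reach 190.
Total = 20×140 + 22×170 + 19×190 = 10150.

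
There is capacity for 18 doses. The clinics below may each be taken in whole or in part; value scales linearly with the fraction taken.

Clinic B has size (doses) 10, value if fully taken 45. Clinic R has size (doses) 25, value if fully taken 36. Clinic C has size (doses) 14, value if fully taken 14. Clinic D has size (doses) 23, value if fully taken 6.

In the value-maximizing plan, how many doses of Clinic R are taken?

8

Sort by value density: Clinic B 45/10≈4.5, Clinic R 36/25≈1.44, Clinic C 14/14≈1, Clinic D 6/23≈0.261.
All 10 doses of Clinic B fit (value 45) → 8 remain.
8 doses left: a 8/25 share of Clinic R gives 36×8/25 = 11.52.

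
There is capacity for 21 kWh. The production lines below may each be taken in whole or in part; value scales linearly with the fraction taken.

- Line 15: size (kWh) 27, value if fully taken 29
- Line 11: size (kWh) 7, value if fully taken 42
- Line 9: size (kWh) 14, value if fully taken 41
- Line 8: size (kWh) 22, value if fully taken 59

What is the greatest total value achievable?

83

Best value per unit of size first: Line 11 42/7≈6, Line 9 41/14≈2.93, Line 8 59/22≈2.68, Line 15 29/27≈1.07.
All 7 kWh of Line 11 fit (value 42) → 14 remain.
Line 9: take in full, 14 kWh for value 41 → 0 left.
Total value = 83.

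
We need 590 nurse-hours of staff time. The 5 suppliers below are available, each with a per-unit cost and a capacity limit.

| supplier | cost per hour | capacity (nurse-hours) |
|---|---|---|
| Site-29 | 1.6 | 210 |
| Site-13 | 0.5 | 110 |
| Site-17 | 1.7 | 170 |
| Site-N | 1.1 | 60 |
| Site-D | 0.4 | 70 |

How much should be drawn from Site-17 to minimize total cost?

140

Fill from the cheapest supplier first.
Site-D (0.4): use full 70 ; 520 nurse-hours to go.
Site-13 (0.5): use full 110 ; 410 nurse-hours to go.
Take 60 from Site-N at 1.1 ; need 350 more.
Take 210 from Site-29 at 1.6 ; need 140 more.
Take 140 from Site-17 at 1.7 to finish.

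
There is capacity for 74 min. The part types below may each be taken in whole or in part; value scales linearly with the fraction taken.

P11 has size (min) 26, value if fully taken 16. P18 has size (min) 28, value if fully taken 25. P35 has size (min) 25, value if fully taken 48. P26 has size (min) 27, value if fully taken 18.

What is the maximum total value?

Sort by value density: P35 48/25≈1.92, P18 25/28≈0.893, P26 18/27≈0.667, P11 16/26≈0.615.
All 25 min of P35 fit (value 48) — 49 remain.
Take all of P18 (28 min, value 25) — 21 min left.
Fill the last 21 min with part of P26: 21/27 of it earns 14.
Total value = 87.

87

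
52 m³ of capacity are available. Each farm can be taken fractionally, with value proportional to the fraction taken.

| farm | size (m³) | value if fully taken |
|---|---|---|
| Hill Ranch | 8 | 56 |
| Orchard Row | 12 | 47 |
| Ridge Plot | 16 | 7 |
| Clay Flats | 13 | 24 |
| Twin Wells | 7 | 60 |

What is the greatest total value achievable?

Rank by value-to-size ratio: Twin Wells 60/7≈8.57, Hill Ranch 56/8≈7, Orchard Row 47/12≈3.92, Clay Flats 24/13≈1.85, Ridge Plot 7/16≈0.438.
Take all of Twin Wells (7 m³, value 60) → 45 m³ left.
All 8 m³ of Hill Ranch fit (value 56) → 37 remain.
Take all of Orchard Row (12 m³, value 47) → 25 m³ left.
All 13 m³ of Clay Flats fit (value 24) → 12 remain.
12 m³ left: a 12/16 share of Ridge Plot gives 7×12/16 = 5.25.
Total value = 192.25.

192.25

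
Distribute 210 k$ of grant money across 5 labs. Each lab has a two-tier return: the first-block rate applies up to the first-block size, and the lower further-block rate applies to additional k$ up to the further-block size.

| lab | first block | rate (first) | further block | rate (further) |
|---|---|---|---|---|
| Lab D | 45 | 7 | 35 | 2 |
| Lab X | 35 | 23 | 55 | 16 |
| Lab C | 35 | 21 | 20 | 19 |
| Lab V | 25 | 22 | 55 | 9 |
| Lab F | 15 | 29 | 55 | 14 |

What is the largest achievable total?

Treat each block as its own option and order by rate: Lab F/T1 29 > Lab X/T1 23 > Lab V/T1 22 > Lab C/T1 21 > Lab C/T2 19 > Lab X/T2 16 > Lab F/T2 14 > Lab V/T2 9 > Lab D/T1 7 > Lab D/T2 2.
Lab F T1 at 29: fill all 15 — 195 left.
Lab X T1 at 23: fill all 35 — 160 left.
Fill Lab V T1 block (25 at 22) — 135 left.
Lab C/T1 (21): +35 — 100 left.
Lab C T2 at 19: fill all 20 — 80 left.
Lab X/T2 (16): +55 — 25 left.
Lab F T2 at 14: only 25 left, fill 25.
Total = 29×15 + 23×35 + 22×25 + 21×35 + 19×20 + 16×55 + 14×25 = 4135.

4135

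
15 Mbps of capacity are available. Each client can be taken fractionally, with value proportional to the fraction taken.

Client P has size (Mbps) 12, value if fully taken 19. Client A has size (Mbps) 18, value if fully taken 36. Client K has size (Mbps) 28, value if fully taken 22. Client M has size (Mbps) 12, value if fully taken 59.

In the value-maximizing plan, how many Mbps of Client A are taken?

3

Best value per unit of size first: Client M 59/12≈4.92, Client A 36/18≈2, Client P 19/12≈1.58, Client K 22/28≈0.786.
All 12 Mbps of Client M fit (value 59) — 3 remain.
Fill the last 3 Mbps with part of Client A: 3/18 of it earns 6.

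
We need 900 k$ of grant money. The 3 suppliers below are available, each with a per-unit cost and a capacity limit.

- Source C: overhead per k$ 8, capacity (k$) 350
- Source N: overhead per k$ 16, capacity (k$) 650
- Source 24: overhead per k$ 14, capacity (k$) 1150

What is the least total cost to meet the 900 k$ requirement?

Cheapest first:
Take 350 from Source C at 8 → need 550 more.
Source 24 (14): take the remaining 550 → done.
Source N: unused.
Cost = 350×8 + 550×14 = 10500.

10500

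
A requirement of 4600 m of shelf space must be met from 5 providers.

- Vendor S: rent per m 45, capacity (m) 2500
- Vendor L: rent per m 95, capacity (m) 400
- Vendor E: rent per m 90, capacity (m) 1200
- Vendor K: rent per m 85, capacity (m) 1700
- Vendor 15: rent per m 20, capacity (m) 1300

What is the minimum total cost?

Use providers in increasing cost order.
Take 1300 from Vendor 15 at 20 ; need 3300 more.
Take 2500 from Vendor S at 45 ; need 800 more.
Vendor K at 85: take 800 of its 1700 ; requirement met.
Vendor E, Vendor L: unused.
Cost = 1300×20 + 2500×45 + 800×85 = 206500.

206500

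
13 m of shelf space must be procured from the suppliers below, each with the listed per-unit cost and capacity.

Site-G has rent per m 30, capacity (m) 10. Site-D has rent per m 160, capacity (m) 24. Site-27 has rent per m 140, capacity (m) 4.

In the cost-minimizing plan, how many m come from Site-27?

3

Fill from the cheapest supplier first.
Site-G (30): use full 10 ; 3 m to go.
Site-27 (140): take the remaining 3 ; done.
Site-D: unused.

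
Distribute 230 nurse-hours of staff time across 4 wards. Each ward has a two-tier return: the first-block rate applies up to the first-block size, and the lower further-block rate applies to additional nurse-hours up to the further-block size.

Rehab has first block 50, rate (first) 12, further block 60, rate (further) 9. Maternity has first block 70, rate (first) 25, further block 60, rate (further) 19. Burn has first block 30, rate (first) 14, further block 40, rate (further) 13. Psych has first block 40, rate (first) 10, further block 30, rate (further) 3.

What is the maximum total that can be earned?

4190

Order all 8 blocks by rate: Maternity/T1 25 > Maternity/T2 19 > Burn/T1 14 > Burn/T2 13 > Rehab/T1 12 > Psych/T1 10 > Rehab/T2 9 > Psych/T2 3.
Fill Maternity T1 block (70 at 25) ; 160 left.
Fill Maternity T2 block (60 at 19) ; 100 left.
Burn/T1 (14): +30 ; 70 left.
Burn T2 at 13: fill all 40 ; 30 left.
Rehab/T1: +30 of 50 at 12; pool empty.
Total = 25×70 + 19×60 + 14×30 + 13×40 + 12×30 = 4190.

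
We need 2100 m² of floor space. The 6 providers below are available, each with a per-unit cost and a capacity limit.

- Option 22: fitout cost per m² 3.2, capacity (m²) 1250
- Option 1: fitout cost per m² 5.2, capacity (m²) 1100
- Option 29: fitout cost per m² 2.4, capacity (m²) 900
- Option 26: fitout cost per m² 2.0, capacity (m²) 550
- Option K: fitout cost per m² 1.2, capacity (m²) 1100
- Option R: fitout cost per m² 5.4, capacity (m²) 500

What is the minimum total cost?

3500

Cheapest first:
Take 1100 from Option K at 1.2 ; need 1000 more.
Option 26 at 2.0: take all 550 m² ; 450 still needed.
Take 450 from Option 29 at 2.4 to finish.
Option 22, Option 1, Option R: unused.
Cost = 1100×1.2 + 550×2.0 + 450×2.4 = 3500.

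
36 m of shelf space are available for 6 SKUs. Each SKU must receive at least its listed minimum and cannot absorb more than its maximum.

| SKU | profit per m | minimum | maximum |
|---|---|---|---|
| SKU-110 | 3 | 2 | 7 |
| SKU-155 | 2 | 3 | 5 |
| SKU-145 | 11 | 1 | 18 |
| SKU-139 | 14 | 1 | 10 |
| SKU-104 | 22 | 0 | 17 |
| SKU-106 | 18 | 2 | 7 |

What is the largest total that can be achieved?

607

Meeting every minimum uses 2+3+1+1+0+2 = 9 m, leaving 27.
Rank by profit per m: SKU-104 22 > SKU-106 18 > SKU-139 14 > SKU-145 11 > SKU-110 3 > SKU-155 2.
Give SKU-104 17 more to hit its cap of 17 — 10 left.
SKU-106: +5 to 7 (cap) — 5 left.
Only 5 left; SKU-139 takes them to reach 6.
Total = 3×2 + 2×3 + 11×1 + 14×6 + 22×17 + 18×7 = 607.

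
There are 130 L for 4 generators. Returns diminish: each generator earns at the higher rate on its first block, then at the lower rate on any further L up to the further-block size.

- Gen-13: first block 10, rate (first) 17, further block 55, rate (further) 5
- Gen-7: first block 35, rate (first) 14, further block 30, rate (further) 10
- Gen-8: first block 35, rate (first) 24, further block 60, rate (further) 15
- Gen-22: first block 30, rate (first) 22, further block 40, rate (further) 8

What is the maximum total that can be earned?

Order all 8 blocks by rate: Gen-8/first 24 > Gen-22/first 22 > Gen-13/first 17 > Gen-8/second 15 > Gen-7/first 14 > Gen-7/second 10 > Gen-22/second 8 > Gen-13/second 5.
Gen-8 first at 24: fill all 35 — 95 left.
Fill Gen-22 first block (30 at 22) — 65 left.
Gen-13 first at 17: fill all 10 — 55 left.
55 remain; put them into Gen-8 second at 15.
Total = 24×35 + 22×30 + 17×10 + 15×55 = 2495.

2495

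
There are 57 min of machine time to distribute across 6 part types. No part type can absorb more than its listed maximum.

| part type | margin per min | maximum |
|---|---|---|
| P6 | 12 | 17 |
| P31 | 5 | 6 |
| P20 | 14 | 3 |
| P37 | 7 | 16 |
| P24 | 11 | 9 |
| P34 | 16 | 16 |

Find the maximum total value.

685

Highest margin per min first: P34 16 > P20 14 > P6 12 > P24 11 > P37 7 > P31 5.
Give P34 16 to hit its cap of 16 → 41 left.
P20 takes 3 to reach its cap of 3 → 38 left.
P6: +17 to 17 (cap) → 21 left.
P24: +9 to 9 (cap) → 12 left.
P37 has room for 16 but only 12 remain, so it gets 12.
Total = 12×17 + 14×3 + 7×12 + 11×9 + 16×16 = 685.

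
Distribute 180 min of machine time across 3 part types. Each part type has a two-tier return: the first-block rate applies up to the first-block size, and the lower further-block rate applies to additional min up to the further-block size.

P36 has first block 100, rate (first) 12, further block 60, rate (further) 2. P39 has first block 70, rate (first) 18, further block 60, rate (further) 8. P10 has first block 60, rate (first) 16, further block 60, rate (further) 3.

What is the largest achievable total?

2820

Treat each block as its own option and order by rate: P39/first 18 > P10/first 16 > P36/first 12 > P39/second 8 > P10/second 3 > P36/second 2.
P39 first at 18: fill all 70 → 110 left.
P10/first (16): +60 → 50 left.
50 remain; put them into P36 first at 12.
Total = 18×70 + 16×60 + 12×50 = 2820.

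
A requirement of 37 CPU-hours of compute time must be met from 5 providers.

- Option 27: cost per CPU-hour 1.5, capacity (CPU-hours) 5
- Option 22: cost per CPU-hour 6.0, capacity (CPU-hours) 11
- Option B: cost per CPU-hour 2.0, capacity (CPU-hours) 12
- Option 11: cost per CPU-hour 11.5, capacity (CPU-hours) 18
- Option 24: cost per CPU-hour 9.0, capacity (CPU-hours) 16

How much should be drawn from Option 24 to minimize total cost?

9

Cheapest first:
Take 5 from Option 27 at 1.5 — need 32 more.
Take 12 from Option B at 2.0 — need 20 more.
Take 11 from Option 22 at 6.0 — need 9 more.
Take 9 from Option 24 at 9.0 to finish.
Option 11: unused.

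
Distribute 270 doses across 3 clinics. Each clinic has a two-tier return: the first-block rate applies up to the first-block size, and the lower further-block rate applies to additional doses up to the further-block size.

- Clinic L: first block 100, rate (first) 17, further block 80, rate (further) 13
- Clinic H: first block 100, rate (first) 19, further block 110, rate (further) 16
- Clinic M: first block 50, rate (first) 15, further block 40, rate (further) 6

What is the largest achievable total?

4720

Treat each block as its own option and order by rate: Clinic H/T1 19 > Clinic L/T1 17 > Clinic H/T2 16 > Clinic M/T1 15 > Clinic L/T2 13 > Clinic M/T2 6.
Fill Clinic H T1 block (100 at 19) — 170 left.
Fill Clinic L T1 block (100 at 17) — 70 left.
Clinic H/T2: +70 of 110 at 16; pool empty.
Total = 19×100 + 17×100 + 16×70 = 4720.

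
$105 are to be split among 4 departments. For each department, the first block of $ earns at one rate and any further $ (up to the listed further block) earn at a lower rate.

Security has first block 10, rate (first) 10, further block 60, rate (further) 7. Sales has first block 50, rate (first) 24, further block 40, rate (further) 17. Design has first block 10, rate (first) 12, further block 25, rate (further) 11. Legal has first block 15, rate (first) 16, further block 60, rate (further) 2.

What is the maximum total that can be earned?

2120

Rank every tier by rate: Sales/tier1 24 > Sales/tier2 17 > Legal/tier1 16 > Design/tier1 12 > Design/tier2 11 > Security/tier1 10 > Security/tier2 7 > Legal/tier2 2.
Sales/tier1 (24): +50 → 55 left.
Sales tier2 at 17: fill all 40 → 15 left.
Fill Legal tier1 block (15 at 16) → 0 left.
Total = 24×50 + 17×40 + 16×15 = 2120.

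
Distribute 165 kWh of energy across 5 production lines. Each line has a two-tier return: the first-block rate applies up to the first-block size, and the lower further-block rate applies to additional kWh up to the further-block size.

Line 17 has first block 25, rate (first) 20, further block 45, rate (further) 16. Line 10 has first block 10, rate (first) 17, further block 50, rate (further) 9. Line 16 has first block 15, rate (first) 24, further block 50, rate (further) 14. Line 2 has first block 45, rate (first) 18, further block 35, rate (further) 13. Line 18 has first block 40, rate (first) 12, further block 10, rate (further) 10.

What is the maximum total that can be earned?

Order all 10 blocks by rate: Line 16/first 24 > Line 17/first 20 > Line 2/first 18 > Line 10/first 17 > Line 17/second 16 > Line 16/second 14 > Line 2/second 13 > Line 18/first 12 > Line 18/second 10 > Line 10/second 9.
Line 16 first at 24: fill all 15 → 150 left.
Line 17 first at 20: fill all 25 → 125 left.
Line 2/first (18): +45 → 80 left.
Fill Line 10 first block (10 at 17) → 70 left.
Line 17/second (16): +45 → 25 left.
25 remain; put them into Line 16 second at 14.
Total = 24×15 + 20×25 + 18×45 + 17×10 + 16×45 + 14×25 = 2910.

2910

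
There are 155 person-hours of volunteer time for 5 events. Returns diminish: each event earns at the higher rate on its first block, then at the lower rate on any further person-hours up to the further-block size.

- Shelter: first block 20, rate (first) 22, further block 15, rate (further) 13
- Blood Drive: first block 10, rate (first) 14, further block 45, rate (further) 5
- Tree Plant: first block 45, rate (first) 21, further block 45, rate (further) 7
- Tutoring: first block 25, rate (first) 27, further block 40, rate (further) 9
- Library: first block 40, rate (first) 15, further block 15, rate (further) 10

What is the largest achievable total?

Treat each block as its own option and order by rate: Tutoring/T1 27 > Shelter/T1 22 > Tree Plant/T1 21 > Library/T1 15 > Blood Drive/T1 14 > Shelter/T2 13 > Library/T2 10 > Tutoring/T2 9 > Tree Plant/T2 7 > Blood Drive/T2 5.
Fill Tutoring T1 block (25 at 27) → 130 left.
Shelter T1 at 22: fill all 20 → 110 left.
Fill Tree Plant T1 block (45 at 21) → 65 left.
Library/T1 (15): +40 → 25 left.
Fill Blood Drive T1 block (10 at 14) → 15 left.
Fill Shelter T2 block (15 at 13) → 0 left.
Total = 27×25 + 22×20 + 21×45 + 15×40 + 14×10 + 13×15 = 2995.

2995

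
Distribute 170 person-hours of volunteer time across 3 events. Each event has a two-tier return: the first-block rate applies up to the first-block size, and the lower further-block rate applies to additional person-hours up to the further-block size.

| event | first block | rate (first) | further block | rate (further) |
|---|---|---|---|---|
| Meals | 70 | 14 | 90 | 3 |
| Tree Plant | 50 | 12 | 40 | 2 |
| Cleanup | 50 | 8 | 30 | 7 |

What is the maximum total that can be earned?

1980

Order all 6 blocks by rate: Meals/T1 14 > Tree Plant/T1 12 > Cleanup/T1 8 > Cleanup/T2 7 > Meals/T2 3 > Tree Plant/T2 2.
Meals T1 at 14: fill all 70 → 100 left.
Tree Plant/T1 (12): +50 → 50 left.
Fill Cleanup T1 block (50 at 8) → 0 left.
Total = 14×70 + 12×50 + 8×50 = 1980.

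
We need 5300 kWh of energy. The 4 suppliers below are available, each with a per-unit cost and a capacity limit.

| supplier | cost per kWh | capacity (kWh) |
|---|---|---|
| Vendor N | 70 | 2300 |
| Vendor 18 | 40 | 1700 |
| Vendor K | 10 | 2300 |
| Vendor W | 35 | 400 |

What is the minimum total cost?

168000

Fill from the cheapest supplier first.
Take 2300 from Vendor K at 10 ; need 3000 more.
Vendor W at 35: take all 400 kWh ; 2600 still needed.
Vendor 18 (40): use full 1700 ; 900 kWh to go.
Take 900 from Vendor N at 70 to finish.
Cost = 2300×10 + 400×35 + 1700×40 + 900×70 = 168000.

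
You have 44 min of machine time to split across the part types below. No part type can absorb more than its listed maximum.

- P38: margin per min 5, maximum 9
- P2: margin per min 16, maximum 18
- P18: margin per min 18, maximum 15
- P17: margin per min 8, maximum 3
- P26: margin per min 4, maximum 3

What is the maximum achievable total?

Order the part types by margin per min: P18 18 > P2 16 > P17 8 > P38 5 > P26 4.
Give P18 15 to hit its cap of 15 — 29 left.
P2 takes 18 to reach its cap of 18 — 11 left.
P17: +3 to 3 (cap) — 8 left.
Only 8 left; P38 takes them to reach 8.
Total = 5×8 + 16×18 + 18×15 + 8×3 = 622.

622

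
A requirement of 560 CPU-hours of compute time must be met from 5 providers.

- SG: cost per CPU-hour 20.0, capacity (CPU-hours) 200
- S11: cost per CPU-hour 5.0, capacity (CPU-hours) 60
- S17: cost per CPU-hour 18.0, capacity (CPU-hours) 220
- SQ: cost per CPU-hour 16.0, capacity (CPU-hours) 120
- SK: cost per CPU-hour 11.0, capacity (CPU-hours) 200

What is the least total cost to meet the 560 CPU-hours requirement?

Cheapest first:
S11 (5.0): use full 60 ; 500 CPU-hours to go.
Take 200 from SK at 11.0 ; need 300 more.
SQ at 16.0: take all 120 CPU-hours ; 180 still needed.
Take 180 from S17 at 18.0 to finish.
SG: unused.
Cost = 60×5.0 + 200×11.0 + 120×16.0 + 180×18.0 = 7660.

7660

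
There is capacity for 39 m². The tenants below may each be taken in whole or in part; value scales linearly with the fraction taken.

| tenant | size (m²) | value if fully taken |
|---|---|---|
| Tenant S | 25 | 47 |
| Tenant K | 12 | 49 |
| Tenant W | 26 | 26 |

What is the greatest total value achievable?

98

Sort by value density: Tenant K 49/12≈4.08, Tenant S 47/25≈1.88, Tenant W 26/26≈1.
Tenant K: take in full, 12 m² for value 49 ; 27 left.
All 25 m² of Tenant S fit (value 47) ; 2 remain.
2 m² left: a 2/26 share of Tenant W gives 26×2/26 = 2.
Total value = 98.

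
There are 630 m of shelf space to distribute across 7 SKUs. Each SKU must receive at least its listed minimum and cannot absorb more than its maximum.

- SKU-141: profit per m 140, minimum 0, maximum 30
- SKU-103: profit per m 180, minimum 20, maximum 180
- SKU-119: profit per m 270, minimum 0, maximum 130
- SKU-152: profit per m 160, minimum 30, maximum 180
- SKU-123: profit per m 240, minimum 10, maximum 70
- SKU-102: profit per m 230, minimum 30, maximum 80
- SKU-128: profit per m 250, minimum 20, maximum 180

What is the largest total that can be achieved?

Meeting every minimum uses 0+20+0+30+10+30+20 = 110 m, leaving 520.
Order the SKUs by profit per m: SKU-119 270 > SKU-128 250 > SKU-123 240 > SKU-102 230 > SKU-103 180 > SKU-152 160 > SKU-141 140.
Give SKU-119 130 more to hit its cap of 130 → 390 left.
SKU-128 takes 160 more to reach its cap of 180 → 230 left.
SKU-123 takes 60 more to reach its cap of 70 → 170 left.
SKU-102: +50 to 80 (cap) → 120 left.
SKU-103: +120 (room for 160) → 140. Pool exhausted.
Total = 180×140 + 270×130 + 160×30 + 240×70 + 230×80 + 250×180 = 145300.

145300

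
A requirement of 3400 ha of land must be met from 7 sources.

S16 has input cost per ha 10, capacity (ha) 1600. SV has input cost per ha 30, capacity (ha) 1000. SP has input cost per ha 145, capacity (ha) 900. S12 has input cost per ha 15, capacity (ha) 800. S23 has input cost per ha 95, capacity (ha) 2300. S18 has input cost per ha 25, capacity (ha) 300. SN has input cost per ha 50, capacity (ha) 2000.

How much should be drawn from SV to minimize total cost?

Cheapest first:
S16 (10): use full 1600 ; 1800 ha to go.
S12 (15): use full 800 ; 1000 ha to go.
S18 (25): use full 300 ; 700 ha to go.
SV at 30: take 700 of its 1000 ; requirement met.
SN, S23, SP: unused.

700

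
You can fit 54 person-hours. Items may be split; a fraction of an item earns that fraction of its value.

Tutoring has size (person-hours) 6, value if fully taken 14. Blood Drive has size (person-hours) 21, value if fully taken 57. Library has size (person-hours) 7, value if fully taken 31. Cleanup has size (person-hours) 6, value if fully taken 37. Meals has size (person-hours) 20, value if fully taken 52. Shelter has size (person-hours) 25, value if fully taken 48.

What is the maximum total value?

Best value per unit of size first: Cleanup 37/6≈6.17, Library 31/7≈4.43, Blood Drive 57/21≈2.71, Meals 52/20≈2.6, Tutoring 14/6≈2.33, Shelter 48/25≈1.92.
Take all of Cleanup (6 person-hours, value 37) — 48 person-hours left.
Take all of Library (7 person-hours, value 31) — 41 person-hours left.
Take all of Blood Drive (21 person-hours, value 57) — 20 person-hours left.
Take all of Meals (20 person-hours, value 52) — 0 person-hours left.
Total value = 177.

177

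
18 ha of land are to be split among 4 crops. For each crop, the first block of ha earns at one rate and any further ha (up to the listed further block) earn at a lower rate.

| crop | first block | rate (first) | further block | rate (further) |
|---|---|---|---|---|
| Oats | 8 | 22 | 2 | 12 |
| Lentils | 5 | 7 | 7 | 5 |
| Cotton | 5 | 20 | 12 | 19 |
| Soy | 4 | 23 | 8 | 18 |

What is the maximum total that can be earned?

387

Rank every tier by rate: Soy/T1 23 > Oats/T1 22 > Cotton/T1 20 > Cotton/T2 19 > Soy/T2 18 > Oats/T2 12 > Lentils/T1 7 > Lentils/T2 5.
Soy/T1 (23): +4 → 14 left.
Fill Oats T1 block (8 at 22) → 6 left.
Cotton/T1 (20): +5 → 1 left.
Cotton/T2: +1 of 12 at 19; pool empty.
Total = 23×4 + 22×8 + 20×5 + 19×1 = 387.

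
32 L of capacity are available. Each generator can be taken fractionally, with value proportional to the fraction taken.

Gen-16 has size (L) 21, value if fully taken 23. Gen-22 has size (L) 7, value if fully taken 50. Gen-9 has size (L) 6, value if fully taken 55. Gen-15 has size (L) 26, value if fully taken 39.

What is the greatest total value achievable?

133.5

Best value per unit of size first: Gen-9 55/6≈9.17, Gen-22 50/7≈7.14, Gen-15 39/26≈1.5, Gen-16 23/21≈1.1.
Take all of Gen-9 (6 L, value 55) — 26 L left.
Take all of Gen-22 (7 L, value 50) — 19 L left.
19 L left: a 19/26 share of Gen-15 gives 39×19/26 = 28.5.
Total value = 133.5.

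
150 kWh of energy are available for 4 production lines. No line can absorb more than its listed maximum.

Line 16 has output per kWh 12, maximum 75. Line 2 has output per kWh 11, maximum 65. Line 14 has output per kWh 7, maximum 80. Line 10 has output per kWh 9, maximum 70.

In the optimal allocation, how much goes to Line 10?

10

Highest output per kWh first: Line 16 12 > Line 2 11 > Line 10 9 > Line 14 7.
Give Line 16 75 to hit its cap of 75 → 75 left.
Give Line 2 65 to hit its cap of 65 → 10 left.
Line 10 has room for 70 but only 10 remain, so it gets 10.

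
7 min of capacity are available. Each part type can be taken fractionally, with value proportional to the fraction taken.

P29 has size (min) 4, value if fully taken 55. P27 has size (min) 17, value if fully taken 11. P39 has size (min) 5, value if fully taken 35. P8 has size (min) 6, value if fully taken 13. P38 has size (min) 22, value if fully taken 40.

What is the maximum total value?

Rank by value-to-size ratio: P29 55/4≈13.8, P39 35/5≈7, P8 13/6≈2.17, P38 40/22≈1.82, P27 11/17≈0.647.
All 4 min of P29 fit (value 55) — 3 remain.
3 min left: a 3/5 share of P39 gives 35×3/5 = 21.
Total value = 76.

76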